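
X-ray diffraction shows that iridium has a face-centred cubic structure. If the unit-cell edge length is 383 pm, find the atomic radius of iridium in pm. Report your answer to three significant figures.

In an FCC lattice, atoms touch along the face diagonal, so √2·a = 4r.
r = √2·a/4 = 1.4142 × 383 / 4 = 135 pm.

135 pm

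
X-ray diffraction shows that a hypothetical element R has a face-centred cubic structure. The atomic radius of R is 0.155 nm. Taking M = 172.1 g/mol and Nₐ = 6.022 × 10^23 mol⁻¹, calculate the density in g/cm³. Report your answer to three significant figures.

In an FCC lattice, atoms touch along the face diagonal, so √2·a = 4r, giving a = 0.4384 nm = 4.384 × 10^-8 cm.
With Z = 4, ρ = Z·M/(N_A·a³) = 4 × 172.1 / (6.022 × 10²³ × 8.426 × 10^-23) = 13.57 g/cm³.

13.6 g/cm³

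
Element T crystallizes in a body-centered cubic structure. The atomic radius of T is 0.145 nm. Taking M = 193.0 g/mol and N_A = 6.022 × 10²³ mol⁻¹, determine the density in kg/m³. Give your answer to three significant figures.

17100 kg/m³

In a BCC lattice, atoms touch along the body diagonal, so √3·a = 4r, giving a = 0.3349 nm = 3.349 × 10^-8 cm.
With Z = 2, ρ = Z·M/(N_A·a³) = 2 × 193.0 / (6.022 × 10²³ × 3.755 × 10^-23) = 17.07 g/cm³ = 17100 kg/m³.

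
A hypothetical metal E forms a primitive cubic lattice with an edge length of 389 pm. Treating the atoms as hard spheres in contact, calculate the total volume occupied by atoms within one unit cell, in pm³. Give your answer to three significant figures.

In a simple cubic lattice atoms touch along the cell edge, so a = 2r, so r = 0.5000a = 194.5 pm.
V_atoms = Z × (4/3)πr³ = 1 × (4/3)π × (194.5)³ = 3.08 × 10^7 pm³.

3.08 × 10^7 pm³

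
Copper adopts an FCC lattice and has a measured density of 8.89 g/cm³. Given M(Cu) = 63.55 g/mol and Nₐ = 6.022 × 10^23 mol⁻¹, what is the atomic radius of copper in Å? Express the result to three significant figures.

For an FCC cell (Z = 4), a³ = Z·M/(N_A·ρ) = 4 × 63.55 / (6.022 × 10²³ × 8.890) = 4.748 × 10^-23 cm³, so a = 3.621 × 10^-8 cm = 3.621 Å.
Atoms touch along the face diagonal, so √2·a = 4r, so r = 0.3536 × a = 1.28 Å.

1.28 Å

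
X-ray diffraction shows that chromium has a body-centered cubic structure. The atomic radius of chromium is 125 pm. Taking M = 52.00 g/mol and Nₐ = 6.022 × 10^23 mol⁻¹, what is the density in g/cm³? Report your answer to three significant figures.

In a BCC lattice, atoms touch along the body diagonal, so √3·a = 4r, giving a = 288.7 pm = 2.887 × 10^-8 cm.
With Z = 2, ρ = Z·M/(N_A·a³) = 2 × 52.00 / (6.022 × 10²³ × 2.406 × 10^-23) = 7.179 g/cm³.

7.18 g/cm³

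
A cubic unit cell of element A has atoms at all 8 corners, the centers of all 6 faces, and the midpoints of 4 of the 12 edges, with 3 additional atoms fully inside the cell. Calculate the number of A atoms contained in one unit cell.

Corner atoms are shared by 8 cells (1/8 each), face atoms by 2 (1/2 each), edge atoms by 4 (1/4 each), interior atoms are unshared.
Net atoms = 8 × 1/8 + 6 × 1/2 + 4 × 1/4 + 3 = 1 + 3 + 1 + 3 = 8.

8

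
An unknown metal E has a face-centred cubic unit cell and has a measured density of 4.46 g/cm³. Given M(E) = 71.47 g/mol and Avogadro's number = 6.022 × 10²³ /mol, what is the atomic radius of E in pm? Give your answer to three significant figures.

168 pm

For an FCC cell (Z = 4), a³ = Z·M/(N_A·ρ) = 4 × 71.47 / (6.022 × 10²³ × 4.460) = 1.064 × 10^-22 cm³, so a = 4.739 × 10^-8 cm = 473.9 pm.
Atoms touch along the face diagonal, so √2·a = 4r, so r = 0.3536 × a = 168 pm.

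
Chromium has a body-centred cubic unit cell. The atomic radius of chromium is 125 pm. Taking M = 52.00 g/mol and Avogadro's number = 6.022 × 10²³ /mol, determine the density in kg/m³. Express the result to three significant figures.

In a BCC lattice, atoms touch along the body diagonal, so √3·a = 4r, giving a = 288.7 pm = 2.887 × 10^-8 cm.
With Z = 2, ρ = Z·M/(N_A·a³) = 2 × 52.00 / (6.022 × 10²³ × 2.406 × 10^-23) = 7.179 g/cm³ = 7180 kg/m³.

7180 kg/m³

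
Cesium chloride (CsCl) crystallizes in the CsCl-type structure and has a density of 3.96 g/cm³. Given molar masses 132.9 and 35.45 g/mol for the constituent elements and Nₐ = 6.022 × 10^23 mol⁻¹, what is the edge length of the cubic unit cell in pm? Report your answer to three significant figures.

413 pm

M(CsCl) = 168.35 g/mol; Z = 1 formula unit per cell.
a³ = Z·M/(N_A·ρ) = 1 × 168.35 / (6.022 × 10²³ × 3.96) = 7.060 × 10^-23 cm³, so a = 4.133 × 10^-8 cm = 413 pm.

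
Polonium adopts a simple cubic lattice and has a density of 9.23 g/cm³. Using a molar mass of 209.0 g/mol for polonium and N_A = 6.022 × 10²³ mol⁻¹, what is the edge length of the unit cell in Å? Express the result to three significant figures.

With Z = 1 atom per simple cubic cell, a³ = Z·M/(N_A·ρ) = 1 × 209.0 / (6.022 × 10²³ × 9.230 g/cm³) = 3.760 × 10^-23 cm³.
a = (3.760 × 10^-23)^(1/3) = 3.350 × 10^-8 cm = 3.35 Å.

3.35 Å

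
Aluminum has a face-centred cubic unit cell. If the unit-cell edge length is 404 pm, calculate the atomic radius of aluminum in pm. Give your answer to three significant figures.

143 pm

In an FCC lattice, atoms touch along the face diagonal, so √2·a = 4r.
r = √2·a/4 = 1.4142 × 404 / 4 = 143 pm.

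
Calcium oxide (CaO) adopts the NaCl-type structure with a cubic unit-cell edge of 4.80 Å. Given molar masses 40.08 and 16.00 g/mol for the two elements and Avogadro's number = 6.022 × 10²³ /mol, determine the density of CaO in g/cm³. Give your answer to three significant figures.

3.37 g/cm³

The NaCl-type structure contains Z = 4 formula units per cell; M(CaO) = 40.08 + 16.00 = 56.08 g/mol.
a³ = (4.800 × 10^-8 cm)³ = 1.106 × 10^-22 cm³.
ρ = 4 × 56.08 / (6.022 × 10²³ × 1.106 × 10^-22) = 3.368 g/cm³.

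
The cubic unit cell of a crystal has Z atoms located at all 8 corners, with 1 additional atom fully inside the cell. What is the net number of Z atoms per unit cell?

Corner atoms are shared by 8 cells (1/8 each), interior atoms are unshared.
Net atoms = 8 × 1/8 + 1 = 1 + 1 = 2.

2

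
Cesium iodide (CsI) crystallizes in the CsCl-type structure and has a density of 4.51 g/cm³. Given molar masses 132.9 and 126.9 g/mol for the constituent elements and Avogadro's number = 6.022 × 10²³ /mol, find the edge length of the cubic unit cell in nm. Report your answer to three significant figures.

M(CsI) = 259.8 g/mol; Z = 1 formula unit per cell.
a³ = Z·M/(N_A·ρ) = 1 × 259.8 / (6.022 × 10²³ × 4.51) = 9.566 × 10^-23 cm³, so a = 4.573 × 10^-8 cm = 0.457 nm.

0.457 nm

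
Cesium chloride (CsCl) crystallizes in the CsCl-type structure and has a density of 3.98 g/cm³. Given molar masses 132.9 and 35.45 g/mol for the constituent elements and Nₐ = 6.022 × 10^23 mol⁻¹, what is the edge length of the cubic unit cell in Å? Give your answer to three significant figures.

4.13 Å

M(CsCl) = 168.35 g/mol; Z = 1 formula unit per cell.
a³ = Z·M/(N_A·ρ) = 1 × 168.35 / (6.022 × 10²³ × 3.98) = 7.024 × 10^-23 cm³, so a = 4.126 × 10^-8 cm = 4.13 Å.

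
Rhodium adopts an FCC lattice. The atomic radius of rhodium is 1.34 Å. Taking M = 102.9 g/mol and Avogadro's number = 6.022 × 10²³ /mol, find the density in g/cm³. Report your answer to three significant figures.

In an FCC lattice, atoms touch along the face diagonal, so √2·a = 4r, giving a = 3.790 Å = 3.790 × 10^-8 cm.
With Z = 4, ρ = Z·M/(N_A·a³) = 4 × 102.9 / (6.022 × 10²³ × 5.444 × 10^-23) = 12.55 g/cm³.

12.6 g/cm³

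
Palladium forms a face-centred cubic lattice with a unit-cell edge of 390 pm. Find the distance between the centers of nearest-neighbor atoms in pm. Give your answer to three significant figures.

In an FCC structure, atoms touch along the face diagonal, so √2·a = 4r; the nearest-neighbor distance equals 2r = 0.7071·a.
d = 0.7071 × 390 = 276 pm.

276 pm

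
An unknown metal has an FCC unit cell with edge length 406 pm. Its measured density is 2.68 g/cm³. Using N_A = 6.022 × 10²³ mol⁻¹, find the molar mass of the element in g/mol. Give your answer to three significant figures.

27.0 g/mol

An FCC cell has Z = 4 atoms; a = 4.060 × 10^-8 cm.
M = ρ·N_A·a³/Z = 2.68 × 6.022 × 10²³ × 6.692 × 10^-23 / 4 = 27.0 g/mol.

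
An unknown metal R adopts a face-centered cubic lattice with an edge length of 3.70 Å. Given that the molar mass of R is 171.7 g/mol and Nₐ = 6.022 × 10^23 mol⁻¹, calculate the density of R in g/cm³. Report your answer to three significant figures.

An FCC unit cell contains Z = 4 atoms.
Cell volume: a³ = (3.70 Å)³ = (3.700 × 10^-8 cm)³ = 5.065 × 10^-23 cm³.
ρ = Z·M/(N_A·a³) = 4 × 171.7 / (6.022 × 10²³ × 5.065 × 10^-23) = 22.52 g/cm³.

22.5 g/cm³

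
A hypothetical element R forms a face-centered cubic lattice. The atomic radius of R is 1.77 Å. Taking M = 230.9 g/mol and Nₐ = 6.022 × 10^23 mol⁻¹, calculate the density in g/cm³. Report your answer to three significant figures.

12.2 g/cm³

In an FCC lattice, atoms touch along the face diagonal, so √2·a = 4r, giving a = 5.006 Å = 5.006 × 10^-8 cm.
With Z = 4, ρ = Z·M/(N_A·a³) = 4 × 230.9 / (6.022 × 10²³ × 1.255 × 10^-22) = 12.22 g/cm³.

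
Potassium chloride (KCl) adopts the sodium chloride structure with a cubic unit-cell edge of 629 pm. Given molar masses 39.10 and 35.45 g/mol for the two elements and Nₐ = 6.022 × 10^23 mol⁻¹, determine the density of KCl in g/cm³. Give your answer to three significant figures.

The sodium chloride structure contains Z = 4 formula units per cell; M(KCl) = 39.10 + 35.45 = 74.55 g/mol.
a³ = (6.290 × 10^-8 cm)³ = 2.489 × 10^-22 cm³.
ρ = 4 × 74.55 / (6.022 × 10²³ × 2.489 × 10^-22) = 1.990 g/cm³.

1.99 g/cm³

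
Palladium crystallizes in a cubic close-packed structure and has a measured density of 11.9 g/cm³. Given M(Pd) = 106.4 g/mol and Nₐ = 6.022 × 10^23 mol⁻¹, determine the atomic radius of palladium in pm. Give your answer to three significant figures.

138 pm

For an FCC cell (Z = 4), a³ = Z·M/(N_A·ρ) = 4 × 106.4 / (6.022 × 10²³ × 11.90) = 5.939 × 10^-23 cm³, so a = 3.902 × 10^-8 cm = 390.2 pm.
Atoms touch along the face diagonal, so √2·a = 4r, so r = 0.3536 × a = 138 pm.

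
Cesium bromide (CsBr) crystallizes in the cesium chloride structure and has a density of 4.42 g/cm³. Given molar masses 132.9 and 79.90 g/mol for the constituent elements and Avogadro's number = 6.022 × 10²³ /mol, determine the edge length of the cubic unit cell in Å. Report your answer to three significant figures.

M(CsBr) = 212.8 g/mol; Z = 1 formula unit per cell.
a³ = Z·M/(N_A·ρ) = 1 × 212.8 / (6.022 × 10²³ × 4.42) = 7.995 × 10^-23 cm³, so a = 4.308 × 10^-8 cm = 4.31 Å.

4.31 Å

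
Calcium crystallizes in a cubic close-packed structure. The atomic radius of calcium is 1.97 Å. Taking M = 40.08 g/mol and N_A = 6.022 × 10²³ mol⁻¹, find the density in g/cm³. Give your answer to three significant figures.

In an FCC lattice, atoms touch along the face diagonal, so √2·a = 4r, giving a = 5.572 Å = 5.572 × 10^-8 cm.
With Z = 4, ρ = Z·M/(N_A·a³) = 4 × 40.08 / (6.022 × 10²³ × 1.730 × 10^-22) = 1.539 g/cm³.

1.54 g/cm³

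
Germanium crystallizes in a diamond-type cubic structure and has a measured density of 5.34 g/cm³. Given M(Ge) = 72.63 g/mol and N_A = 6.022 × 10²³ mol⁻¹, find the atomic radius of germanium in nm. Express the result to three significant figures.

For a diamond cubic cell (Z = 8), a³ = Z·M/(N_A·ρ) = 8 × 72.63 / (6.022 × 10²³ × 5.340) = 1.807 × 10^-22 cm³, so a = 5.653 × 10^-8 cm = 0.5653 nm.
Nearest neighbors lie along the body diagonal with √3·a = 8r, so r = 0.2165 × a = 0.122 nm.

0.122 nm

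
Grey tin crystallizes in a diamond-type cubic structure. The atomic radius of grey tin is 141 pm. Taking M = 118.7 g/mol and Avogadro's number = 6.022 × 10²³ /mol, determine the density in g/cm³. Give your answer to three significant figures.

5.71 g/cm³

In a diamond cubic lattice, nearest neighbors lie along the body diagonal with √3·a = 8r, giving a = 651.3 pm = 6.513 × 10^-8 cm.
With Z = 8, ρ = Z·M/(N_A·a³) = 8 × 118.7 / (6.022 × 10²³ × 2.762 × 10^-22) = 5.709 g/cm³.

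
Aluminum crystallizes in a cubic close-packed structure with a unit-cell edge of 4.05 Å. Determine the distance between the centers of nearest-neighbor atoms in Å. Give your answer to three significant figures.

2.86 Å

In an FCC structure, atoms touch along the face diagonal, so √2·a = 4r; the nearest-neighbor distance equals 2r = 0.7071·a.
d = 0.7071 × 4.05 = 2.86 Å.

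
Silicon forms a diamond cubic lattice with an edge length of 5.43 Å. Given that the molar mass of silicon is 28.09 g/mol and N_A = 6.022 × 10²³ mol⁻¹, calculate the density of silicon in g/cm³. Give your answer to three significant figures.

A diamond cubic unit cell contains Z = 8 atoms.
Cell volume: a³ = (5.43 Å)³ = (5.430 × 10^-8 cm)³ = 1.601 × 10^-22 cm³.
ρ = Z·M/(N_A·a³) = 8 × 28.09 / (6.022 × 10²³ × 1.601 × 10^-22) = 2.331 g/cm³.

2.33 g/cm³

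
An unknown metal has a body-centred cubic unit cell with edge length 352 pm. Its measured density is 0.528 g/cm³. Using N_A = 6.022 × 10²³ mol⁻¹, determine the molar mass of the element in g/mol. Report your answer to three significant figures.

6.93 g/mol

A BCC cell has Z = 2 atoms; a = 3.520 × 10^-8 cm.
M = ρ·N_A·a³/Z = 0.528 × 6.022 × 10²³ × 4.361 × 10^-23 / 2 = 6.93 g/mol.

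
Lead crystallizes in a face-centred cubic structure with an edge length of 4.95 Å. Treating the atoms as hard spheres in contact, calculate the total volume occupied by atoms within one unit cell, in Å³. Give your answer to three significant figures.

In an FCC lattice atoms touch along the face diagonal, so √2·a = 4r, so r = 0.3536a = 1.750 Å.
V_atoms = Z × (4/3)πr³ = 4 × (4/3)π × (1.750)³ = 89.8 Å³.

89.8 Å³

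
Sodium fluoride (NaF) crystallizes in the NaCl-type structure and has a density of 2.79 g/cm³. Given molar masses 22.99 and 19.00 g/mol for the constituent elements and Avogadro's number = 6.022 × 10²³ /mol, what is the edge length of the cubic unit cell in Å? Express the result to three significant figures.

M(NaF) = 41.99 g/mol; Z = 4 formula units per cell.
a³ = Z·M/(N_A·ρ) = 4 × 41.99 / (6.022 × 10²³ × 2.79) = 9.997 × 10^-23 cm³, so a = 4.641 × 10^-8 cm = 4.64 Å.

4.64 Å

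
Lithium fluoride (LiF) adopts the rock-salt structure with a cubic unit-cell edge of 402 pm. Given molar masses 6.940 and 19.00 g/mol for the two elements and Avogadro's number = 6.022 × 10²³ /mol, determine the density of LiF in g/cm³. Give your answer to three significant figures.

The rock-salt structure contains Z = 4 formula units per cell; M(LiF) = 6.940 + 19.00 = 25.94 g/mol.
a³ = (4.020 × 10^-8 cm)³ = 6.496 × 10^-23 cm³.
ρ = 4 × 25.94 / (6.022 × 10²³ × 6.496 × 10^-23) = 2.652 g/cm³.

2.65 g/cm³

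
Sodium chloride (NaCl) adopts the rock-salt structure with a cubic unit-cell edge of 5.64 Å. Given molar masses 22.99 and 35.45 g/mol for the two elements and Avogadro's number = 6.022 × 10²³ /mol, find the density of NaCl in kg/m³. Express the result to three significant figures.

2160 kg/m³

The rock-salt structure contains Z = 4 formula units per cell; M(NaCl) = 22.99 + 35.45 = 58.44 g/mol.
a³ = (5.640 × 10^-8 cm)³ = 1.794 × 10^-22 cm³.
ρ = 4 × 58.44 / (6.022 × 10²³ × 1.794 × 10^-22) = 2.164 g/cm³ = 2160 kg/m³.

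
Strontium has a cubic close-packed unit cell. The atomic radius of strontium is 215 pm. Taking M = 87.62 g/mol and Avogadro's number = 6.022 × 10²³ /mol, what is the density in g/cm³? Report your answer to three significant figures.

2.59 g/cm³

In an FCC lattice, atoms touch along the face diagonal, so √2·a = 4r, giving a = 608.1 pm = 6.081 × 10^-8 cm.
With Z = 4, ρ = Z·M/(N_A·a³) = 4 × 87.62 / (6.022 × 10²³ × 2.249 × 10^-22) = 2.588 g/cm³.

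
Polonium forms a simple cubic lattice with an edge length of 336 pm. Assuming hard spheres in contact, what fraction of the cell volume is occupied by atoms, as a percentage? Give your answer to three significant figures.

52.4%

In a simple cubic lattice atoms touch along the cell edge, so a = 2r, so r = 0.5000a = 168.0 pm.
Packing fraction = Z·(4/3)πr³ / a³ = 1 × (4/3)π × (168.0)³ / (336)³ = 0.5236 = 52.4%.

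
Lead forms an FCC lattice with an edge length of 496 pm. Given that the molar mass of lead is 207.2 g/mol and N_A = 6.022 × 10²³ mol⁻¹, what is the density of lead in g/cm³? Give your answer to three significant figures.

11.3 g/cm³

An FCC unit cell contains Z = 4 atoms.
Cell volume: a³ = (496 pm)³ = (4.960 × 10^-8 cm)³ = 1.220 × 10^-22 cm³.
ρ = Z·M/(N_A·a³) = 4 × 207.2 / (6.022 × 10²³ × 1.220 × 10^-22) = 11.28 g/cm³.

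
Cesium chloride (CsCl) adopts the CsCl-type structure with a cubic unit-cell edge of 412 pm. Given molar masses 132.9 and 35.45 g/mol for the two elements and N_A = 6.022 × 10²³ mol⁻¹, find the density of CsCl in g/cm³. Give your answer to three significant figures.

The CsCl-type structure contains Z = 1 formula unit per cell; M(CsCl) = 132.9 + 35.45 = 168.35 g/mol.
a³ = (4.120 × 10^-8 cm)³ = 6.993 × 10^-23 cm³.
ρ = 1 × 168.35 / (6.022 × 10²³ × 6.993 × 10^-23) = 3.997 g/cm³.

4.00 g/cm³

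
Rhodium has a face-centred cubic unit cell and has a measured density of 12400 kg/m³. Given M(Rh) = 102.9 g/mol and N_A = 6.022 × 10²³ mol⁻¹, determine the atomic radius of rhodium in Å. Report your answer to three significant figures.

For an FCC cell (Z = 4), a³ = Z·M/(N_A·ρ) = 4 × 102.9 / (6.022 × 10²³ × 12.40) = 5.512 × 10^-23 cm³, so a = 3.806 × 10^-8 cm = 3.806 Å.
Atoms touch along the face diagonal, so √2·a = 4r, so r = 0.3536 × a = 1.35 Å.

1.35 Å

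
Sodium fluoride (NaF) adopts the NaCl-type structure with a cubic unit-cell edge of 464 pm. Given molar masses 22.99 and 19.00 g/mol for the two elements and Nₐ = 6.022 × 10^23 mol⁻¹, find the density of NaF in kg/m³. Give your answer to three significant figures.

The NaCl-type structure contains Z = 4 formula units per cell; M(NaF) = 22.99 + 19.00 = 41.99 g/mol.
a³ = (4.640 × 10^-8 cm)³ = 9.990 × 10^-23 cm³.
ρ = 4 × 41.99 / (6.022 × 10²³ × 9.990 × 10^-23) = 2.792 g/cm³ = 2790 kg/m³.

2790 kg/m³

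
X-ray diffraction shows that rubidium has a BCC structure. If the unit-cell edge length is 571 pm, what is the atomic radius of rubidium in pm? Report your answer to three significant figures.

247 pm

In a BCC lattice, atoms touch along the body diagonal, so √3·a = 4r.
r = √3·a/4 = 1.7321 × 571 / 4 = 247 pm.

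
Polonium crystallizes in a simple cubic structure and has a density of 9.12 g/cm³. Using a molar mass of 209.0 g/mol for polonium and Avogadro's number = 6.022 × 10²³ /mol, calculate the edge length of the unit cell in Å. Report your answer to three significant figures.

With Z = 1 atom per simple cubic cell, a³ = Z·M/(N_A·ρ) = 1 × 209.0 / (6.022 × 10²³ × 9.120 g/cm³) = 3.805 × 10^-23 cm³.
a = (3.805 × 10^-23)^(1/3) = 3.364 × 10^-8 cm = 3.36 Å.

3.36 Å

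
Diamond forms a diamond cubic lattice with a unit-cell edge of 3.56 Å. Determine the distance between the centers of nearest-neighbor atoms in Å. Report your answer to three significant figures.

In a diamond cubic structure, nearest neighbors lie along the body diagonal with √3·a = 8r; the nearest-neighbor distance equals 2r = 0.4330·a.
d = 0.4330 × 3.56 = 1.54 Å.

1.54 Å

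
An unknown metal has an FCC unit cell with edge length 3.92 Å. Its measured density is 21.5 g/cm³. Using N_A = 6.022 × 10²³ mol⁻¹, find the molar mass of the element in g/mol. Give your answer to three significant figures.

An FCC cell has Z = 4 atoms; a = 3.920 × 10^-8 cm.
M = ρ·N_A·a³/Z = 21.5 × 6.022 × 10²³ × 6.024 × 10^-23 / 4 = 195 g/mol.

195 g/mol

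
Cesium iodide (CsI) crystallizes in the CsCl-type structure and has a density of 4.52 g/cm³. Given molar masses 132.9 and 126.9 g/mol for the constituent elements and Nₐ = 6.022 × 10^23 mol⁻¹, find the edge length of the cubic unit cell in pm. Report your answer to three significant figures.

M(CsI) = 259.8 g/mol; Z = 1 formula unit per cell.
a³ = Z·M/(N_A·ρ) = 1 × 259.8 / (6.022 × 10²³ × 4.52) = 9.545 × 10^-23 cm³, so a = 4.570 × 10^-8 cm = 457 pm.

457 pm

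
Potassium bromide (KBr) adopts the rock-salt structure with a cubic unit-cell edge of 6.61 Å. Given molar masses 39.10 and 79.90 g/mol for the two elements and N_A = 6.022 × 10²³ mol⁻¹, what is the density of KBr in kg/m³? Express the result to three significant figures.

2740 kg/m³

The rock-salt structure contains Z = 4 formula units per cell; M(KBr) = 39.10 + 79.90 = 119.0 g/mol.
a³ = (6.610 × 10^-8 cm)³ = 2.888 × 10^-22 cm³.
ρ = 4 × 119.0 / (6.022 × 10²³ × 2.888 × 10^-22) = 2.737 g/cm³ = 2740 kg/m³.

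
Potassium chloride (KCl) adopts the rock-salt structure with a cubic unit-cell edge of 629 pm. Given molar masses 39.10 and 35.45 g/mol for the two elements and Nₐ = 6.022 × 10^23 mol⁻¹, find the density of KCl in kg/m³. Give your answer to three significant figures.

The rock-salt structure contains Z = 4 formula units per cell; M(KCl) = 39.10 + 35.45 = 74.55 g/mol.
a³ = (6.290 × 10^-8 cm)³ = 2.489 × 10^-22 cm³.
ρ = 4 × 74.55 / (6.022 × 10²³ × 2.489 × 10^-22) = 1.990 g/cm³ = 1990 kg/m³.

1990 kg/m³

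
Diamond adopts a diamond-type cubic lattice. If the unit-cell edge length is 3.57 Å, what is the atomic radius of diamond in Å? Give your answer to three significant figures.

In a diamond cubic lattice, nearest neighbors lie along the body diagonal with √3·a = 8r.
r = √3·a/8 = 1.7321 × 3.57 / 8 = 0.773 Å.

0.773 Å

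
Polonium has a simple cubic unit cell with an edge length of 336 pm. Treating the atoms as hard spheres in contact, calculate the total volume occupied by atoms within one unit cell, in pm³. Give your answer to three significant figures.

1.99 × 10^7 pm³

In a simple cubic lattice atoms touch along the cell edge, so a = 2r, so r = 0.5000a = 168.0 pm.
V_atoms = Z × (4/3)πr³ = 1 × (4/3)π × (168.0)³ = 1.99 × 10^7 pm³.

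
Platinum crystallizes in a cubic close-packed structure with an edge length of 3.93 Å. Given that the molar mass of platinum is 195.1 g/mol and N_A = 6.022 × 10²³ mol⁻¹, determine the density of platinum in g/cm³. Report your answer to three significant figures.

21.4 g/cm³

An FCC unit cell contains Z = 4 atoms.
Cell volume: a³ = (3.93 Å)³ = (3.930 × 10^-8 cm)³ = 6.070 × 10^-23 cm³.
ρ = Z·M/(N_A·a³) = 4 × 195.1 / (6.022 × 10²³ × 6.070 × 10^-23) = 21.35 g/cm³.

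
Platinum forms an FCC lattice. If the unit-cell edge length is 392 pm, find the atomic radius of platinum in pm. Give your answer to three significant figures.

In an FCC lattice, atoms touch along the face diagonal, so √2·a = 4r.
r = √2·a/4 = 1.4142 × 392 / 4 = 139 pm.

139 pm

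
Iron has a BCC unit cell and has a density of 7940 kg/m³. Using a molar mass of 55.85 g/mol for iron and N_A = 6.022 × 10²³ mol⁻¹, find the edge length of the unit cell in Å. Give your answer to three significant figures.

2.86 Å

With Z = 2 atoms per BCC cell, a³ = Z·M/(N_A·ρ) = 2 × 55.85 / (6.022 × 10²³ × 7.940 g/cm³) = 2.336 × 10^-23 cm³.
a = (2.336 × 10^-23)^(1/3) = 2.859 × 10^-8 cm = 2.86 Å.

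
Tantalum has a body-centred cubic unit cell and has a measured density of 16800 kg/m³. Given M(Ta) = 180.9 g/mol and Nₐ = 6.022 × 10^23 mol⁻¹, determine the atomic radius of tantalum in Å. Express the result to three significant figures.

1.43 Å

For a BCC cell (Z = 2), a³ = Z·M/(N_A·ρ) = 2 × 180.9 / (6.022 × 10²³ × 16.80) = 3.576 × 10^-23 cm³, so a = 3.295 × 10^-8 cm = 3.295 Å.
Atoms touch along the body diagonal, so √3·a = 4r, so r = 0.4330 × a = 1.43 Å.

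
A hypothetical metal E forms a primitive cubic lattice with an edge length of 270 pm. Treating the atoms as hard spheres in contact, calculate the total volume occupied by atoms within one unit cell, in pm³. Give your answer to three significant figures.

In a simple cubic lattice atoms touch along the cell edge, so a = 2r, so r = 0.5000a = 135.0 pm.
V_atoms = Z × (4/3)πr³ = 1 × (4/3)π × (135.0)³ = 1.03 × 10^7 pm³.

1.03 × 10^7 pm³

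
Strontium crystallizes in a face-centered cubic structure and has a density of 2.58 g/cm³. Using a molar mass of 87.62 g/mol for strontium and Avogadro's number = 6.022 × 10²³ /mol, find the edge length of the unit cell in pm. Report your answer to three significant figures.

609 pm

With Z = 4 atoms per FCC cell, a³ = Z·M/(N_A·ρ) = 4 × 87.62 / (6.022 × 10²³ × 2.580 g/cm³) = 2.256 × 10^-22 cm³.
a = (2.256 × 10^-22)^(1/3) = 6.087 × 10^-8 cm = 609 pm.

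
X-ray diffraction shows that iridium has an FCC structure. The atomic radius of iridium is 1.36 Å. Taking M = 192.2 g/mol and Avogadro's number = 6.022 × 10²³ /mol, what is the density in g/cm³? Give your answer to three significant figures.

In an FCC lattice, atoms touch along the face diagonal, so √2·a = 4r, giving a = 3.847 Å = 3.847 × 10^-8 cm.
With Z = 4, ρ = Z·M/(N_A·a³) = 4 × 192.2 / (6.022 × 10²³ × 5.692 × 10^-23) = 22.43 g/cm³.

22.4 g/cm³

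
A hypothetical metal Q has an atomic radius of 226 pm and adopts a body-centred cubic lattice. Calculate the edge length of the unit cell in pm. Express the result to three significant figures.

522 pm

In a BCC lattice, atoms touch along the body diagonal, so √3·a = 4r.
a = 4r/√3 = 4 × 226 / 1.7321 = 522 pm.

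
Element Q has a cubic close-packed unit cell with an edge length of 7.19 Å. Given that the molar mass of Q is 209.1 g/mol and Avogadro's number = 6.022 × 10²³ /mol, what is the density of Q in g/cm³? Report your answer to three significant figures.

3.74 g/cm³

An FCC unit cell contains Z = 4 atoms.
Cell volume: a³ = (7.19 Å)³ = (7.190 × 10^-8 cm)³ = 3.717 × 10^-22 cm³.
ρ = Z·M/(N_A·a³) = 4 × 209.1 / (6.022 × 10²³ × 3.717 × 10^-22) = 3.737 g/cm³.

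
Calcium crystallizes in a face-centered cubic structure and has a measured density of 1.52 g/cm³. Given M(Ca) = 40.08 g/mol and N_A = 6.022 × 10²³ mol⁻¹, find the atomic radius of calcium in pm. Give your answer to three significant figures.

198 pm

For an FCC cell (Z = 4), a³ = Z·M/(N_A·ρ) = 4 × 40.08 / (6.022 × 10²³ × 1.520) = 1.751 × 10^-22 cm³, so a = 5.595 × 10^-8 cm = 559.5 pm.
Atoms touch along the face diagonal, so √2·a = 4r, so r = 0.3536 × a = 198 pm.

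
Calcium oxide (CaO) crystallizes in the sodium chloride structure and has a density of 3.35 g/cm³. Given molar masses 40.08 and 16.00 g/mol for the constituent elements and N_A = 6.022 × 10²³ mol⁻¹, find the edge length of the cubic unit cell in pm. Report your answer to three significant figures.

M(CaO) = 56.08 g/mol; Z = 4 formula units per cell.
a³ = Z·M/(N_A·ρ) = 4 × 56.08 / (6.022 × 10²³ × 3.35) = 1.112 × 10^-22 cm³, so a = 4.809 × 10^-8 cm = 481 pm.

481 pm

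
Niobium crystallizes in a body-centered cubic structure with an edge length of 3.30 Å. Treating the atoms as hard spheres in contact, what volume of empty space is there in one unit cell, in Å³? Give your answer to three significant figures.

11.5 Å³

In a BCC lattice atoms touch along the body diagonal, so √3·a = 4r, so r = 0.4330a = 1.429 Å.
V_cell = a³ = 35.94 Å³; V_atoms = 2 × (4/3)πr³ = 24.44 Å³.
Empty space = 35.94 − 24.44 = 11.5 Å³.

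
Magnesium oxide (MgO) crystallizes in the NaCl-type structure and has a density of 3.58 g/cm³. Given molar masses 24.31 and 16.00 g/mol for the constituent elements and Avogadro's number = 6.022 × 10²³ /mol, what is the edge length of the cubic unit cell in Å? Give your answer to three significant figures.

M(MgO) = 40.31 g/mol; Z = 4 formula units per cell.
a³ = Z·M/(N_A·ρ) = 4 × 40.31 / (6.022 × 10²³ × 3.58) = 7.479 × 10^-23 cm³, so a = 4.213 × 10^-8 cm = 4.21 Å.

4.21 Å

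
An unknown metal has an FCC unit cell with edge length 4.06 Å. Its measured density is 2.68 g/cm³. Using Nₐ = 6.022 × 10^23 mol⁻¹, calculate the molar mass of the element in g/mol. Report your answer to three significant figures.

27.0 g/mol

An FCC cell has Z = 4 atoms; a = 4.060 × 10^-8 cm.
M = ρ·N_A·a³/Z = 2.68 × 6.022 × 10²³ × 6.692 × 10^-23 / 4 = 27.0 g/mol.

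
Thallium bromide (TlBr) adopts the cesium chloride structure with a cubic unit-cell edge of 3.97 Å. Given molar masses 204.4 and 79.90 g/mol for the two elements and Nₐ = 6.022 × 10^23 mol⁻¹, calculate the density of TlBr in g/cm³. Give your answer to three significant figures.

The cesium chloride structure contains Z = 1 formula unit per cell; M(TlBr) = 204.4 + 79.90 = 284.3 g/mol.
a³ = (3.970 × 10^-8 cm)³ = 6.257 × 10^-23 cm³.
ρ = 1 × 284.3 / (6.022 × 10²³ × 6.257 × 10^-23) = 7.545 g/cm³.

7.55 g/cm³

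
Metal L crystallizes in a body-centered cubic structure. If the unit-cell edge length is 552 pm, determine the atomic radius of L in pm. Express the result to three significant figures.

239 pm

In a BCC lattice, atoms touch along the body diagonal, so √3·a = 4r.
r = √3·a/4 = 1.7321 × 552 / 4 = 239 pm.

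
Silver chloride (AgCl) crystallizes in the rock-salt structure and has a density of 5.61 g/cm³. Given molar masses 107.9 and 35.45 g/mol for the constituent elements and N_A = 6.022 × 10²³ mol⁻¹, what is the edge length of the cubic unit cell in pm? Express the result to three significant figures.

M(AgCl) = 143.35 g/mol; Z = 4 formula units per cell.
a³ = Z·M/(N_A·ρ) = 4 × 143.35 / (6.022 × 10²³ × 5.61) = 1.697 × 10^-22 cm³, so a = 5.537 × 10^-8 cm = 554 pm.

554 pm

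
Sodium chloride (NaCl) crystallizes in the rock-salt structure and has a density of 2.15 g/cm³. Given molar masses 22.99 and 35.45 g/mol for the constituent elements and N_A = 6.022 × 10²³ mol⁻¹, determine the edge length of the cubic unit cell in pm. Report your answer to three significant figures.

565 pm

M(NaCl) = 58.44 g/mol; Z = 4 formula units per cell.
a³ = Z·M/(N_A·ρ) = 4 × 58.44 / (6.022 × 10²³ × 2.15) = 1.805 × 10^-22 cm³, so a = 5.652 × 10^-8 cm = 565 pm.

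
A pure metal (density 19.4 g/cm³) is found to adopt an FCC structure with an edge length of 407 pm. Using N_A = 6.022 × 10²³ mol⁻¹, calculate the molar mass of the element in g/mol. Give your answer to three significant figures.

197 g/mol

An FCC cell has Z = 4 atoms; a = 4.070 × 10^-8 cm.
M = ρ·N_A·a³/Z = 19.4 × 6.022 × 10²³ × 6.742 × 10^-23 / 4 = 197 g/mol.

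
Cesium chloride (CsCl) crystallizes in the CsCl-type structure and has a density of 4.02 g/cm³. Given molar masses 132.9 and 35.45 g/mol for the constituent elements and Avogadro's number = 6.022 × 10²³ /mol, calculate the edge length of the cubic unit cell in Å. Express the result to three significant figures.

M(CsCl) = 168.35 g/mol; Z = 1 formula unit per cell.
a³ = Z·M/(N_A·ρ) = 1 × 168.35 / (6.022 × 10²³ × 4.02) = 6.954 × 10^-23 cm³, so a = 4.112 × 10^-8 cm = 4.11 Å.

4.11 Å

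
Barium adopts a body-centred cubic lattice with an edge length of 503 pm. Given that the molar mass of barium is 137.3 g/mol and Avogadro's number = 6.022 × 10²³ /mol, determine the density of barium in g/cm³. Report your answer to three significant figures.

3.58 g/cm³

A BCC unit cell contains Z = 2 atoms.
Cell volume: a³ = (503 pm)³ = (5.030 × 10^-8 cm)³ = 1.273 × 10^-22 cm³.
ρ = Z·M/(N_A·a³) = 2 × 137.3 / (6.022 × 10²³ × 1.273 × 10^-22) = 3.583 g/cm³.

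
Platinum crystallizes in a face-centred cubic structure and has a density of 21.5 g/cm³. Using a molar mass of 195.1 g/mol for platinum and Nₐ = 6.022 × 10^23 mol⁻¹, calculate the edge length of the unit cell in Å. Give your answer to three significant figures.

3.92 Å

With Z = 4 atoms per FCC cell, a³ = Z·M/(N_A·ρ) = 4 × 195.1 / (6.022 × 10²³ × 21.50 g/cm³) = 6.028 × 10^-23 cm³.
a = (6.028 × 10^-23)^(1/3) = 3.921 × 10^-8 cm = 3.92 Å.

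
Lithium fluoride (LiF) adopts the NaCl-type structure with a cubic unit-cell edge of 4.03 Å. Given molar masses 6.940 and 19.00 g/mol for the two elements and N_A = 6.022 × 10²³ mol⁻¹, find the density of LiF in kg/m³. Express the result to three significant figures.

2630 kg/m³

The NaCl-type structure contains Z = 4 formula units per cell; M(LiF) = 6.940 + 19.00 = 25.94 g/mol.
a³ = (4.030 × 10^-8 cm)³ = 6.545 × 10^-23 cm³.
ρ = 4 × 25.94 / (6.022 × 10²³ × 6.545 × 10^-23) = 2.633 g/cm³ = 2630 kg/m³.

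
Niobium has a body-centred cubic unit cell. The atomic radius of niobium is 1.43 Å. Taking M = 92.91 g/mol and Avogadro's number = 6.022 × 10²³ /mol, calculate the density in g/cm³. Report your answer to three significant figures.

In a BCC lattice, atoms touch along the body diagonal, so √3·a = 4r, giving a = 3.302 Å = 3.302 × 10^-8 cm.
With Z = 2, ρ = Z·M/(N_A·a³) = 2 × 92.91 / (6.022 × 10²³ × 3.602 × 10^-23) = 8.567 g/cm³.

8.57 g/cm³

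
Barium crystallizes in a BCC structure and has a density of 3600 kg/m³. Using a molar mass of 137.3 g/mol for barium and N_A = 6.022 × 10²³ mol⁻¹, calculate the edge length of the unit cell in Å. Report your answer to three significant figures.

5.02 Å

With Z = 2 atoms per BCC cell, a³ = Z·M/(N_A·ρ) = 2 × 137.3 / (6.022 × 10²³ × 3.600 g/cm³) = 1.267 × 10^-22 cm³.
a = (1.267 × 10^-22)^(1/3) = 5.022 × 10^-8 cm = 5.02 Å.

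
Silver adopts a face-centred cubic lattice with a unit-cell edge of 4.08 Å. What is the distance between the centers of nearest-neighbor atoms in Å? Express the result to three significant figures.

In an FCC structure, atoms touch along the face diagonal, so √2·a = 4r; the nearest-neighbor distance equals 2r = 0.7071·a.
d = 0.7071 × 4.08 = 2.88 Å.

2.88 Å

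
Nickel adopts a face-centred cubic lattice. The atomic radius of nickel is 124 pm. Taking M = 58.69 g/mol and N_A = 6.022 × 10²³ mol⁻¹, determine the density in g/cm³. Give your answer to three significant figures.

9.04 g/cm³

In an FCC lattice, atoms touch along the face diagonal, so √2·a = 4r, giving a = 350.7 pm = 3.507 × 10^-8 cm.
With Z = 4, ρ = Z·M/(N_A·a³) = 4 × 58.69 / (6.022 × 10²³ × 4.314 × 10^-23) = 9.036 g/cm³.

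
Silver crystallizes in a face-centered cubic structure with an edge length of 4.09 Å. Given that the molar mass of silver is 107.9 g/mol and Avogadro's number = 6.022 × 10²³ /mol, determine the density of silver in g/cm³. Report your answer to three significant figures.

10.5 g/cm³

An FCC unit cell contains Z = 4 atoms.
Cell volume: a³ = (4.09 Å)³ = (4.090 × 10^-8 cm)³ = 6.842 × 10^-23 cm³.
ρ = Z·M/(N_A·a³) = 4 × 107.9 / (6.022 × 10²³ × 6.842 × 10^-23) = 10.48 g/cm³.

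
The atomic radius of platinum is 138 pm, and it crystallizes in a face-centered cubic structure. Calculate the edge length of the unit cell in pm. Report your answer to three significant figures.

390 pm

In an FCC lattice, atoms touch along the face diagonal, so √2·a = 4r.
a = 4r/√2 = 4 × 138 / 1.4142 = 390 pm.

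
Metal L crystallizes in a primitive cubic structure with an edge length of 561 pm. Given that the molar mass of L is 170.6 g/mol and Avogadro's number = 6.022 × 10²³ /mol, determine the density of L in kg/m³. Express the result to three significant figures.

1600 kg/m³

A simple cubic unit cell contains Z = 1 atom.
Cell volume: a³ = (561 pm)³ = (5.610 × 10^-8 cm)³ = 1.766 × 10^-22 cm³.
ρ = Z·M/(N_A·a³) = 1 × 170.6 / (6.022 × 10²³ × 1.766 × 10^-22) = 1.605 g/cm³ = 1600 kg/m³.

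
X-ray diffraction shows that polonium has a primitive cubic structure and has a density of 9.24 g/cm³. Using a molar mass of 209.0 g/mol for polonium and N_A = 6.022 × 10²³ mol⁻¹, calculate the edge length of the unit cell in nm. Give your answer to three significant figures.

With Z = 1 atom per simple cubic cell, a³ = Z·M/(N_A·ρ) = 1 × 209.0 / (6.022 × 10²³ × 9.240 g/cm³) = 3.756 × 10^-23 cm³.
a = (3.756 × 10^-23)^(1/3) = 3.349 × 10^-8 cm = 0.335 nm.

0.335 nm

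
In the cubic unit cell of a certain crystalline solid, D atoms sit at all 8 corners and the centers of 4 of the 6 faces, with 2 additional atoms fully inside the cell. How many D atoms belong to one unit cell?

5

Corner atoms are shared by 8 cells (1/8 each), face atoms by 2 (1/2 each), interior atoms are unshared.
Net atoms = 8 × 1/8 + 4 × 1/2 + 2 = 1 + 2 + 2 = 5.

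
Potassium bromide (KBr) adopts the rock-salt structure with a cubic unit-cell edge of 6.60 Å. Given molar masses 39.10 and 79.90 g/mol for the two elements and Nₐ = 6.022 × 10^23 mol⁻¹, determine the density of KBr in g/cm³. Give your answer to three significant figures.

2.75 g/cm³

The rock-salt structure contains Z = 4 formula units per cell; M(KBr) = 39.10 + 79.90 = 119.0 g/mol.
a³ = (6.600 × 10^-8 cm)³ = 2.875 × 10^-22 cm³.
ρ = 4 × 119.0 / (6.022 × 10²³ × 2.875 × 10^-22) = 2.749 g/cm³.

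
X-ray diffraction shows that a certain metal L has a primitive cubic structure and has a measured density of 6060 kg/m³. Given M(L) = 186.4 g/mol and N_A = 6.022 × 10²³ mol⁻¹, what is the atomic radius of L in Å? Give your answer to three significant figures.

1.86 Å

For a simple cubic cell (Z = 1), a³ = Z·M/(N_A·ρ) = 1 × 186.4 / (6.022 × 10²³ × 6.060) = 5.108 × 10^-23 cm³, so a = 3.710 × 10^-8 cm = 3.710 Å.
Atoms touch along the cell edge, so a = 2r, so r = 0.5000 × a = 1.86 Å.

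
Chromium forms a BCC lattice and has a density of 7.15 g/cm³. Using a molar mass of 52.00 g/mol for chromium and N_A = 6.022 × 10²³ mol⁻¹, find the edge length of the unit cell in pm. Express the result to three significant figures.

289 pm

With Z = 2 atoms per BCC cell, a³ = Z·M/(N_A·ρ) = 2 × 52.00 / (6.022 × 10²³ × 7.150 g/cm³) = 2.415 × 10^-23 cm³.
a = (2.415 × 10^-23)^(1/3) = 2.891 × 10^-8 cm = 289 pm.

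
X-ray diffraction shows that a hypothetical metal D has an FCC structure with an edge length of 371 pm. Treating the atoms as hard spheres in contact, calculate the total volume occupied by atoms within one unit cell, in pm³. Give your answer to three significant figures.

In an FCC lattice atoms touch along the face diagonal, so √2·a = 4r, so r = 0.3536a = 131.2 pm.
V_atoms = Z × (4/3)πr³ = 4 × (4/3)π × (131.2)³ = 3.78 × 10^7 pm³.

3.78 × 10^7 pm³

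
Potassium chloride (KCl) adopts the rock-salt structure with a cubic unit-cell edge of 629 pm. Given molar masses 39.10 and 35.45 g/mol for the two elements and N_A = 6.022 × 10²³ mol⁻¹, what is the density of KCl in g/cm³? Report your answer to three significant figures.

The rock-salt structure contains Z = 4 formula units per cell; M(KCl) = 39.10 + 35.45 = 74.55 g/mol.
a³ = (6.290 × 10^-8 cm)³ = 2.489 × 10^-22 cm³.
ρ = 4 × 74.55 / (6.022 × 10²³ × 2.489 × 10^-22) = 1.990 g/cm³.

1.99 g/cm³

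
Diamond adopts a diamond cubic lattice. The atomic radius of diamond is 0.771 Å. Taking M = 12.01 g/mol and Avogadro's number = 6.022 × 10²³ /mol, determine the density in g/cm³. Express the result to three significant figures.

3.53 g/cm³

In a diamond cubic lattice, nearest neighbors lie along the body diagonal with √3·a = 8r, giving a = 3.561 Å = 3.561 × 10^-8 cm.
With Z = 8, ρ = Z·M/(N_A·a³) = 8 × 12.01 / (6.022 × 10²³ × 4.516 × 10^-23) = 3.533 g/cm³.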